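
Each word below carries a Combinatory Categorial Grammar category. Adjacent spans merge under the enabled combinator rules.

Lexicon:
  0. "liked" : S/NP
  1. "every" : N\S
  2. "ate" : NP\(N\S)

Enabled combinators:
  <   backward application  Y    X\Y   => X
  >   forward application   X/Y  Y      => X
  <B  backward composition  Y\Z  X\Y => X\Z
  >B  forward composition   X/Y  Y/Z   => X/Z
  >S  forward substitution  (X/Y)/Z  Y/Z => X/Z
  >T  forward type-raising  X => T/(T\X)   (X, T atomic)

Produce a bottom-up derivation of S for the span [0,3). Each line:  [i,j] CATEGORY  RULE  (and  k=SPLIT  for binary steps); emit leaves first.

[0,3] S   >
  [0,1] "liked" : S/NP
  [1,3] NP   <
    [1,2] "every" : N\S
    [2,3] "ate" : NP\(N\S)

[0,1] S/NP  lex  "liked"
[1,2] N\S  lex  "every"
[2,3] NP\(N\S)  lex  "ate"
[1,3] NP  <  k=2
[0,3] S  >  k=1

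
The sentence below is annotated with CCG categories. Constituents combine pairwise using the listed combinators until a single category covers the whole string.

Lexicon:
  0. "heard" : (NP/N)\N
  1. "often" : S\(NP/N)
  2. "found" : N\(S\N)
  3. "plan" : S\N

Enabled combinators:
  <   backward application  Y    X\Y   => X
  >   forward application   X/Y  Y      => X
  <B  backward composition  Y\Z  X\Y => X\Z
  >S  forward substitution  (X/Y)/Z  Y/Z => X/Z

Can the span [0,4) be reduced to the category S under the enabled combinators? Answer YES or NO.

[0,4] S   <
  [0,3] N   <
    [0,2] S\N   <B
      [0,1] "heard" : (NP/N)\N
      [1,2] "often" : S\(NP/N)
    [2,3] "found" : N\(S\N)
  [3,4] "plan" : S\N

YES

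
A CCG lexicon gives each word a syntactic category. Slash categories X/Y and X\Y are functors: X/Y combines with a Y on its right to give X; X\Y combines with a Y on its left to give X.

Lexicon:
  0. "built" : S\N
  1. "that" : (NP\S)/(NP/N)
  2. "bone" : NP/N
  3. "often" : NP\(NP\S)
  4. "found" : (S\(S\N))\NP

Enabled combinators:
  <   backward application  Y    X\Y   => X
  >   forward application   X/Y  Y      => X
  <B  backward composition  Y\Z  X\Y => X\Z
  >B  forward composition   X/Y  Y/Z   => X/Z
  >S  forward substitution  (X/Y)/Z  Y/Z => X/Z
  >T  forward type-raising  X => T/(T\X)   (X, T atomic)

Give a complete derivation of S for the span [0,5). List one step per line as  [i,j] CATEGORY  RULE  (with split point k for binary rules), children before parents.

[0,1] S\N  lex  "built"
[1,2] (NP\S)/(NP/N)  lex  "that"
[2,3] NP/N  lex  "bone"
[1,3] NP\S  >  k=2
[3,4] NP\(NP\S)  lex  "often"
[1,4] NP  <  k=3
[4,5] (S\(S\N))\NP  lex  "found"
[1,5] S\(S\N)  <  k=4
[0,5] S  <  k=1

[0,5] S   <
  [0,1] "built" : S\N
  [1,5] S\(S\N)   <
    [1,4] NP   <
      [1,3] NP\S   >
        [1,2] "that" : (NP\S)/(NP/N)
        [2,3] "bone" : NP/N
      [3,4] "often" : NP\(NP\S)
    [4,5] "found" : (S\(S\N))\NP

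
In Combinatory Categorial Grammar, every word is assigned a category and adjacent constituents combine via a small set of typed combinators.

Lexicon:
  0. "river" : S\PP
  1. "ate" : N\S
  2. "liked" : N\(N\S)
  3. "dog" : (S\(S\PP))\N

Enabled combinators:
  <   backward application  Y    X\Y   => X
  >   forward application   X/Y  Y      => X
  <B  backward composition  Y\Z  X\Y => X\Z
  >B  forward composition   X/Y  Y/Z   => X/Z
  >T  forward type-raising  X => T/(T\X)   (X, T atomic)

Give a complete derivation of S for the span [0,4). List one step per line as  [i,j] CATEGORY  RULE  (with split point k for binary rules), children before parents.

[0,1] S\PP  lex  "river"
[1,2] N\S  lex  "ate"
[2,3] N\(N\S)  lex  "liked"
[1,3] N  <  k=2
[3,4] (S\(S\PP))\N  lex  "dog"
[1,4] S\(S\PP)  <  k=3
[0,4] S  <  k=1

[0,4] S   <
  [0,1] "river" : S\PP
  [1,4] S\(S\PP)   <
    [1,3] N   <
      [1,2] "ate" : N\S
      [2,3] "liked" : N\(N\S)
    [3,4] "dog" : (S\(S\PP))\N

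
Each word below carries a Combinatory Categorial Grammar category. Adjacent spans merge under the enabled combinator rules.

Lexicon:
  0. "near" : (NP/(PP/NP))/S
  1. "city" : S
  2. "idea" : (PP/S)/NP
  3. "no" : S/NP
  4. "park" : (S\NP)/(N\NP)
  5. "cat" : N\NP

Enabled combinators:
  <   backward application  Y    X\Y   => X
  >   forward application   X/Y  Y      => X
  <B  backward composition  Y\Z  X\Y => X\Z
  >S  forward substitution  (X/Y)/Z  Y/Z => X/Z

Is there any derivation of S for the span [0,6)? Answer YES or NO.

[0,6] S   <
  [0,4] NP   >
    [0,2] NP/(PP/NP)   >
      [0,1] "near" : (NP/(PP/NP))/S
      [1,2] "city" : S
    [2,4] PP/NP   >S
      [2,3] "idea" : (PP/S)/NP
      [3,4] "no" : S/NP
  [4,6] S\NP   >
    [4,5] "park" : (S\NP)/(N\NP)
    [5,6] "cat" : N\NP

YES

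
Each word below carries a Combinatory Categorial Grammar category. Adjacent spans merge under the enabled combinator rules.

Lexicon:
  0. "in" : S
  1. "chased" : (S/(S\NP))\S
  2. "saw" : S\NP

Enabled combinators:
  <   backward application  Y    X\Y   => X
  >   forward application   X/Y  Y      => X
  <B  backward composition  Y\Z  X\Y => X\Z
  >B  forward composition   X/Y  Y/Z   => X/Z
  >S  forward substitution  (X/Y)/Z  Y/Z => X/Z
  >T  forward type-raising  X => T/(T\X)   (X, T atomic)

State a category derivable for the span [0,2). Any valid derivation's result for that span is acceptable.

[0,3] S   >
  [0,2] S/(S\NP)   <
    [0,1] "in" : S
    [1,2] "chased" : (S/(S\NP))\S
  [2,3] "saw" : S\NP

S/(S\NP)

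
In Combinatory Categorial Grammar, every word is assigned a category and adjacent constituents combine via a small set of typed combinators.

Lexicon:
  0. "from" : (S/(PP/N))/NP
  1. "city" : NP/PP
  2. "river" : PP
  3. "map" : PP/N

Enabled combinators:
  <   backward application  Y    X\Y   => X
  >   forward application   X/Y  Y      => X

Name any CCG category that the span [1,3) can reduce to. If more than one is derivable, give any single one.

[0,4] S   >
  [0,3] S/(PP/N)   >
    [0,1] "from" : (S/(PP/N))/NP
    [1,3] NP   >
      [1,2] "city" : NP/PP
      [2,3] "river" : PP
  [3,4] "map" : PP/N

NP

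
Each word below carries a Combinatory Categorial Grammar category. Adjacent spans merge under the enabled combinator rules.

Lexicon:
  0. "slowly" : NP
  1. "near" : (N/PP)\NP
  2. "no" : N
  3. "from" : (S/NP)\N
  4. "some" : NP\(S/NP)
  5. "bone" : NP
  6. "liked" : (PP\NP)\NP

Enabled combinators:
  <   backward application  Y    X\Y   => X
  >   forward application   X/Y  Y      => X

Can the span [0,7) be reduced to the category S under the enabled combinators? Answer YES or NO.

NO

NP (N/PP)\NP N (S/NP)\N NP\(S/NP) NP (PP\NP)\NP
CKY chart[0,7] = {N}; S ∉ chart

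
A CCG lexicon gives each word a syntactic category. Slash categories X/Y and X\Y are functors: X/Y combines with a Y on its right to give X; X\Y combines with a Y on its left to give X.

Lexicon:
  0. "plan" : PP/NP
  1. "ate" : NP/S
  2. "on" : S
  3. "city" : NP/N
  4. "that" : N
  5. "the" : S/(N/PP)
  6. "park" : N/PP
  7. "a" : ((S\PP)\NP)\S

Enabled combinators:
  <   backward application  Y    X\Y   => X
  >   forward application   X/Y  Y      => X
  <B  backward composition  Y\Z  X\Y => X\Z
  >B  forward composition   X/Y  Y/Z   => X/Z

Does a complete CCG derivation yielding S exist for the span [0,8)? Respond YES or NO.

[0,8] S   <
  [0,3] PP   >
    [0,2] PP/S   >B
      [0,1] "plan" : PP/NP
      [1,2] "ate" : NP/S
    [2,3] "on" : S
  [3,8] S\PP   <
    [3,5] NP   >
      [3,4] "city" : NP/N
      [4,5] "that" : N
    [5,8] (S\PP)\NP   <
      [5,7] S   >
        [5,6] "the" : S/(N/PP)
        [6,7] "park" : N/PP
      [7,8] "a" : ((S\PP)\NP)\S

YES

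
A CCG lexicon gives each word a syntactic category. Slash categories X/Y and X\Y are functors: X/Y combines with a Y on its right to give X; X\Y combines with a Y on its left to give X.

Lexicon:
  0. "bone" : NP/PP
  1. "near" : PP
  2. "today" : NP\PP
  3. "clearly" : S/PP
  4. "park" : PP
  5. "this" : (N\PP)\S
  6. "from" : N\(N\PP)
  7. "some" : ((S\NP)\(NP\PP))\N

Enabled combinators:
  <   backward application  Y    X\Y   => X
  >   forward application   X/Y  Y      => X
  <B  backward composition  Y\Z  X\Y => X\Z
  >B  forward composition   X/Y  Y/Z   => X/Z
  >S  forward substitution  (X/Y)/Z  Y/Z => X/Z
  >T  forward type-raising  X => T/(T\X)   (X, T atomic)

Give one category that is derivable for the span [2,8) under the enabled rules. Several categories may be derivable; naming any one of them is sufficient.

S\NP

[0,8] S   <
  [0,2] NP   >
    [0,1] "bone" : NP/PP
    [1,2] "near" : PP
  [2,8] S\NP   <
    [2,3] "today" : NP\PP
    [3,8] (S\NP)\(NP\PP)   <
      [3,7] N   <
        [3,6] N\PP   <
          [3,5] S   >
            [3,4] "clearly" : S/PP
            [4,5] "park" : PP
          [5,6] "this" : (N\PP)\S
        [6,7] "from" : N\(N\PP)
      [7,8] "some" : ((S\NP)\(NP\PP))\N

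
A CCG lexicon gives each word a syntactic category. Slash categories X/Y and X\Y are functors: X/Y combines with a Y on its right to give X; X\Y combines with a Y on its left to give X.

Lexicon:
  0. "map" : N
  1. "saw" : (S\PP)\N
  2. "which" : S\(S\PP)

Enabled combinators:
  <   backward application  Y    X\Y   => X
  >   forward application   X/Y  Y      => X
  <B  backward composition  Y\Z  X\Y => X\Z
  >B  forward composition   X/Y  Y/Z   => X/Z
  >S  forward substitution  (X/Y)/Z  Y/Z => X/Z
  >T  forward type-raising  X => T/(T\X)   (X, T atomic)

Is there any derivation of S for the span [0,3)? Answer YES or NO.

YES

[0,3] S   <
  [0,2] S\PP   <
    [0,1] "map" : N
    [1,2] "saw" : (S\PP)\N
  [2,3] "which" : S\(S\PP)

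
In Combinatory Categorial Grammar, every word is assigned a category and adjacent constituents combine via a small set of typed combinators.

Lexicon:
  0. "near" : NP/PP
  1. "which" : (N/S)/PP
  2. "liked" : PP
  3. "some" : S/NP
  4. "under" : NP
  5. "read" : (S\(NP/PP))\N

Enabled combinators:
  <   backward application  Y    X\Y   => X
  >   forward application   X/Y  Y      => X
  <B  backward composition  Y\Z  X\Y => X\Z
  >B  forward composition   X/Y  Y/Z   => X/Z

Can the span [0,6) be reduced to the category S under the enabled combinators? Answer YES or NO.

YES

[0,6] S   <
  [0,1] "near" : NP/PP
  [1,6] S\(NP/PP)   <
    [1,5] N   >
      [1,3] N/S   >
        [1,2] "which" : (N/S)/PP
        [2,3] "liked" : PP
      [3,5] S   >
        [3,4] "some" : S/NP
        [4,5] "under" : NP
    [5,6] "read" : (S\(NP/PP))\N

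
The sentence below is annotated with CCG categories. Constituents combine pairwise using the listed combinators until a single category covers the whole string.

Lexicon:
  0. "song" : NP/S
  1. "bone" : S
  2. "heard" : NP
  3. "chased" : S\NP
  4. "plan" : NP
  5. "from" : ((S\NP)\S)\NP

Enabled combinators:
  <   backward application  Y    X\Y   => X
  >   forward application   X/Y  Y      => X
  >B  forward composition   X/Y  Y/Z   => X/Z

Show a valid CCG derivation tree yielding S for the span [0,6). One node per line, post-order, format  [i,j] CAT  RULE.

[0,1] NP/S  lex  "song"
[1,2] S  lex  "bone"
[0,2] NP  >  k=1
[2,3] NP  lex  "heard"
[3,4] S\NP  lex  "chased"
[2,4] S  <  k=3
[4,5] NP  lex  "plan"
[5,6] ((S\NP)\S)\NP  lex  "from"
[4,6] (S\NP)\S  <  k=5
[2,6] S\NP  <  k=4
[0,6] S  <  k=2

[0,6] S   <
  [0,2] NP   >
    [0,1] "song" : NP/S
    [1,2] "bone" : S
  [2,6] S\NP   <
    [2,4] S   <
      [2,3] "heard" : NP
      [3,4] "chased" : S\NP
    [4,6] (S\NP)\S   <
      [4,5] "plan" : NP
      [5,6] "from" : ((S\NP)\S)\NP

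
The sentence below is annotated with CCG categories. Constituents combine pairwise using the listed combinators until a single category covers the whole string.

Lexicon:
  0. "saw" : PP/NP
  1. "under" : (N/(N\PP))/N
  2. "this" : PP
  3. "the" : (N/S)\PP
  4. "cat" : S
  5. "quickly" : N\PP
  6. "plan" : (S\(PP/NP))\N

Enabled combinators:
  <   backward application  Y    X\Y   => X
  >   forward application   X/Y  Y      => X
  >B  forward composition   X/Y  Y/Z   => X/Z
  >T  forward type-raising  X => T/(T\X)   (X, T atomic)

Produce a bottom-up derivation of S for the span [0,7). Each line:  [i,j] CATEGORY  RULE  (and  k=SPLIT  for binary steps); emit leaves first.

[0,7] S   <
  [0,1] "saw" : PP/NP
  [1,7] S\(PP/NP)   <
    [1,6] N   >
      [1,5] N/(N\PP)   >
        [1,2] "under" : (N/(N\PP))/N
        [2,5] N   >
          [2,4] N/S   <
            [2,3] "this" : PP
            [3,4] "the" : (N/S)\PP
          [4,5] "cat" : S
      [5,6] "quickly" : N\PP
    [6,7] "plan" : (S\(PP/NP))\N

[0,1] PP/NP  lex  "saw"
[1,2] (N/(N\PP))/N  lex  "under"
[2,3] PP  lex  "this"
[3,4] (N/S)\PP  lex  "the"
[2,4] N/S  <  k=3
[4,5] S  lex  "cat"
[2,5] N  >  k=4
[1,5] N/(N\PP)  >  k=2
[5,6] N\PP  lex  "quickly"
[1,6] N  >  k=5
[6,7] (S\(PP/NP))\N  lex  "plan"
[1,7] S\(PP/NP)  <  k=6
[0,7] S  <  k=1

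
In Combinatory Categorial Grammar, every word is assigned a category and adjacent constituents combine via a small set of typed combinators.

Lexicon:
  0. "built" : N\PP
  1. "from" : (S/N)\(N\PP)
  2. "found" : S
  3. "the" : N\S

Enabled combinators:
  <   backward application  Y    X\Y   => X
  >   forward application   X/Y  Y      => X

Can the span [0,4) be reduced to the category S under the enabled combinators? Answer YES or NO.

[0,4] S   >
  [0,2] S/N   <
    [0,1] "built" : N\PP
    [1,2] "from" : (S/N)\(N\PP)
  [2,4] N   <
    [2,3] "found" : S
    [3,4] "the" : N\S

YES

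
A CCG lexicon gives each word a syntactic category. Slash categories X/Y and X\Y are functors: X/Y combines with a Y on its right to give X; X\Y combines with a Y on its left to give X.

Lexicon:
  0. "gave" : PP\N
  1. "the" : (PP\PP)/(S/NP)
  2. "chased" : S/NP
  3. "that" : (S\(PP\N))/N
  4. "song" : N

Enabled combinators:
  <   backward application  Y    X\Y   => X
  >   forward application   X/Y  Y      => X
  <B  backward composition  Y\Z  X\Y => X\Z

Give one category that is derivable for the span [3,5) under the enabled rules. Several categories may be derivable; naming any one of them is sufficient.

S\(PP\N)

[0,5] S   <
  [0,3] PP\N   <B
    [0,1] "gave" : PP\N
    [1,3] PP\PP   >
      [1,2] "the" : (PP\PP)/(S/NP)
      [2,3] "chased" : S/NP
  [3,5] S\(PP\N)   >
    [3,4] "that" : (S\(PP\N))/N
    [4,5] "song" : N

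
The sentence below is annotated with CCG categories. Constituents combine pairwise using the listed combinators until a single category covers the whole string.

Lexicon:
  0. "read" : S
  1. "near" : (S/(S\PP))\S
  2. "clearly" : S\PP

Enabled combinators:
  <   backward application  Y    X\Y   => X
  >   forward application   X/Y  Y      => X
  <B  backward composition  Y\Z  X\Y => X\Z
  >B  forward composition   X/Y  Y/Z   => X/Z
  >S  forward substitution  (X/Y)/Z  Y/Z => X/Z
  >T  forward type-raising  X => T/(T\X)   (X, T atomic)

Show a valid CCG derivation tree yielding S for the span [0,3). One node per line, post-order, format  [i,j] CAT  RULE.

[0,3] S   >
  [0,2] S/(S\PP)   <
    [0,1] "read" : S
    [1,2] "near" : (S/(S\PP))\S
  [2,3] "clearly" : S\PP

[0,1] S  lex  "read"
[1,2] (S/(S\PP))\S  lex  "near"
[0,2] S/(S\PP)  <  k=1
[2,3] S\PP  lex  "clearly"
[0,3] S  >  k=2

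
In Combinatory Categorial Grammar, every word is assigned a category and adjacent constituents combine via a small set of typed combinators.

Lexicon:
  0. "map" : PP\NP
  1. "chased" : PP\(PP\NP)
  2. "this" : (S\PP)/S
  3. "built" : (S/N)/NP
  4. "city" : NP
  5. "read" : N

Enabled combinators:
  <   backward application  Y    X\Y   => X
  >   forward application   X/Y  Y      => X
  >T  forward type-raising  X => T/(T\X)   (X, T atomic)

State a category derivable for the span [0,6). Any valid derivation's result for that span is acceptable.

[0,6] S   <
  [0,2] PP   <
    [0,1] "map" : PP\NP
    [1,2] "chased" : PP\(PP\NP)
  [2,6] S\PP   >
    [2,3] "this" : (S\PP)/S
    [3,6] S   >
      [3,5] S/N   >
        [3,4] "built" : (S/N)/NP
        [4,5] "city" : NP
      [5,6] "read" : N

S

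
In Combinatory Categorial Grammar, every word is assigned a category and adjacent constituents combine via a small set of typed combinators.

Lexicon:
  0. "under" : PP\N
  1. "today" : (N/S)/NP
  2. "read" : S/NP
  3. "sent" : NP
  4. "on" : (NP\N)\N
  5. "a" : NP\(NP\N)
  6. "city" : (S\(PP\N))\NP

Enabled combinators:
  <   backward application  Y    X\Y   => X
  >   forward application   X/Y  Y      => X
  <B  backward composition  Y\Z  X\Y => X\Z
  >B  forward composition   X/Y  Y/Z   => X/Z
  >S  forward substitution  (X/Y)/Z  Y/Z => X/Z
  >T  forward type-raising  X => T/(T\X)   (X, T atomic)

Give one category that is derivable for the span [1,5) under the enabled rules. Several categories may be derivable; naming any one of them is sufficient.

NP\N

[0,7] S   <
  [0,1] "under" : PP\N
  [1,7] S\(PP\N)   <
    [1,6] NP   <
      [1,5] NP\N   <
        [1,4] N   >
          [1,3] N/NP   >S
            [1,2] "today" : (N/S)/NP
            [2,3] "read" : S/NP
          [3,4] "sent" : NP
        [4,5] "on" : (NP\N)\N
      [5,6] "a" : NP\(NP\N)
    [6,7] "city" : (S\(PP\N))\NP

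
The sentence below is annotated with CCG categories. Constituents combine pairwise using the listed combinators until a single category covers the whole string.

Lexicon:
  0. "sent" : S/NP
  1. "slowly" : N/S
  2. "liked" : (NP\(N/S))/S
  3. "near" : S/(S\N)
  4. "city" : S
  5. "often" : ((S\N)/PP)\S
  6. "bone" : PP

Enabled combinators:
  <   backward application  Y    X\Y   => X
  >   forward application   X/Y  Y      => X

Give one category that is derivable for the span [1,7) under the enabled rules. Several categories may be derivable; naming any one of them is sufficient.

NP

[0,7] S   >
  [0,1] "sent" : S/NP
  [1,7] NP   <
    [1,2] "slowly" : N/S
    [2,7] NP\(N/S)   >
      [2,3] "liked" : (NP\(N/S))/S
      [3,7] S   >
        [3,4] "near" : S/(S\N)
        [4,7] S\N   >
          [4,6] (S\N)/PP   <
            [4,5] "city" : S
            [5,6] "often" : ((S\N)/PP)\S
          [6,7] "bone" : PP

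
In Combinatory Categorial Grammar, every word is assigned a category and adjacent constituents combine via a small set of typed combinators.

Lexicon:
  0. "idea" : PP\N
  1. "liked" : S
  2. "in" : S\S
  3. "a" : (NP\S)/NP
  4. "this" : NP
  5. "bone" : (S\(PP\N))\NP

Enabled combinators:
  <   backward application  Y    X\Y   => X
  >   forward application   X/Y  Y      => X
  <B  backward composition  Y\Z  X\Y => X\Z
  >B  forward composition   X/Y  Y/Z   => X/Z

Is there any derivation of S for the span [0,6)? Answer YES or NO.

[0,6] S   <
  [0,1] "idea" : PP\N
  [1,6] S\(PP\N)   <
    [1,5] NP   <
      [1,2] "liked" : S
      [2,5] NP\S   <B
        [2,3] "in" : S\S
        [3,5] NP\S   >
          [3,4] "a" : (NP\S)/NP
          [4,5] "this" : NP
    [5,6] "bone" : (S\(PP\N))\NP

YES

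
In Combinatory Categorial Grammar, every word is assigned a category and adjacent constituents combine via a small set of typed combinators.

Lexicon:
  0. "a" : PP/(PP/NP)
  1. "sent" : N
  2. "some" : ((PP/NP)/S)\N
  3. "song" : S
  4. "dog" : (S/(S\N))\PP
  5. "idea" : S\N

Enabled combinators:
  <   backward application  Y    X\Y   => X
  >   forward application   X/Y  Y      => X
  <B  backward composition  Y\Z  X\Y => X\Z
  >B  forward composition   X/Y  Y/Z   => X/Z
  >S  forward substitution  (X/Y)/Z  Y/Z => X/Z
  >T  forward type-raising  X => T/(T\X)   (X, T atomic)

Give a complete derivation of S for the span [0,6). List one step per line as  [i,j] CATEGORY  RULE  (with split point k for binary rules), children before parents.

[0,6] S   >
  [0,5] S/(S\N)   <
    [0,4] PP   >
      [0,1] "a" : PP/(PP/NP)
      [1,4] PP/NP   >
        [1,3] (PP/NP)/S   <
          [1,2] "sent" : N
          [2,3] "some" : ((PP/NP)/S)\N
        [3,4] "song" : S
    [4,5] "dog" : (S/(S\N))\PP
  [5,6] "idea" : S\N

[0,1] PP/(PP/NP)  lex  "a"
[1,2] N  lex  "sent"
[2,3] ((PP/NP)/S)\N  lex  "some"
[1,3] (PP/NP)/S  <  k=2
[3,4] S  lex  "song"
[1,4] PP/NP  >  k=3
[0,4] PP  >  k=1
[4,5] (S/(S\N))\PP  lex  "dog"
[0,5] S/(S\N)  <  k=4
[5,6] S\N  lex  "idea"
[0,6] S  >  k=5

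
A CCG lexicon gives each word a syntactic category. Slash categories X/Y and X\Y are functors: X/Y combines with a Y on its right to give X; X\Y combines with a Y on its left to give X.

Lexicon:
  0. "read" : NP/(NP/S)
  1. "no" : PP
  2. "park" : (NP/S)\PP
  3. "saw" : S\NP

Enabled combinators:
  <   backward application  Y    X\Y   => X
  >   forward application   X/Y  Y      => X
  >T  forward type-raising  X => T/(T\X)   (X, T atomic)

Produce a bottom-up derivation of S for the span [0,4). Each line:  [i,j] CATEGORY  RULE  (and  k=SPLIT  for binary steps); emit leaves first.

[0,4] S   <
  [0,3] NP   >
    [0,1] "read" : NP/(NP/S)
    [1,3] NP/S   <
      [1,2] "no" : PP
      [2,3] "park" : (NP/S)\PP
  [3,4] "saw" : S\NP

[0,1] NP/(NP/S)  lex  "read"
[1,2] PP  lex  "no"
[2,3] (NP/S)\PP  lex  "park"
[1,3] NP/S  <  k=2
[0,3] NP  >  k=1
[3,4] S\NP  lex  "saw"
[0,4] S  <  k=3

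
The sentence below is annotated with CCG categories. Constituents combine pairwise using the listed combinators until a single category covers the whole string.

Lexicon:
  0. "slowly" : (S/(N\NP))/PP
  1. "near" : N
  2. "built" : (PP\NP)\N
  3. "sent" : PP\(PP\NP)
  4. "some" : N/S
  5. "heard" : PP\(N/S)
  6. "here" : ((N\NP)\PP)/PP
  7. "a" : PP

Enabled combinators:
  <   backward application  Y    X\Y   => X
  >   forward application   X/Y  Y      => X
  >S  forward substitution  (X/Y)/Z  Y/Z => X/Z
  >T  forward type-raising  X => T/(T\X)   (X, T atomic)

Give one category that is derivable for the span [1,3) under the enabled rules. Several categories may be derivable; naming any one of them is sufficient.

PP\NP

[0,8] S   >
  [0,4] S/(N\NP)   >
    [0,1] "slowly" : (S/(N\NP))/PP
    [1,4] PP   <
      [1,3] PP\NP   <
        [1,2] "near" : N
        [2,3] "built" : (PP\NP)\N
      [3,4] "sent" : PP\(PP\NP)
  [4,8] N\NP   <
    [4,6] PP   <
      [4,5] "some" : N/S
      [5,6] "heard" : PP\(N/S)
    [6,8] (N\NP)\PP   >
      [6,7] "here" : ((N\NP)\PP)/PP
      [7,8] "a" : PP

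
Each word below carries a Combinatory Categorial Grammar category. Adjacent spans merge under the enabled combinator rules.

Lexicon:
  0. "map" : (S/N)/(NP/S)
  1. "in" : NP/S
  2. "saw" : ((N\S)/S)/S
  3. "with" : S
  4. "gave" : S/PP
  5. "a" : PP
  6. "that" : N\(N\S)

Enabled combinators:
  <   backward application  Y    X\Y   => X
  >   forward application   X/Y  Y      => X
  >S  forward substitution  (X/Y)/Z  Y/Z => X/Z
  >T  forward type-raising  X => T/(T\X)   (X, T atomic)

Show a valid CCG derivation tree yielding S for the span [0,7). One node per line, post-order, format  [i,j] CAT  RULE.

[0,1] (S/N)/(NP/S)  lex  "map"
[1,2] NP/S  lex  "in"
[0,2] S/N  >  k=1
[2,3] ((N\S)/S)/S  lex  "saw"
[3,4] S  lex  "with"
[2,4] (N\S)/S  >  k=3
[4,5] S/PP  lex  "gave"
[5,6] PP  lex  "a"
[4,6] S  >  k=5
[2,6] N\S  >  k=4
[6,7] N\(N\S)  lex  "that"
[2,7] N  <  k=6
[0,7] S  >  k=2

[0,7] S   >
  [0,2] S/N   >
    [0,1] "map" : (S/N)/(NP/S)
    [1,2] "in" : NP/S
  [2,7] N   <
    [2,6] N\S   >
      [2,4] (N\S)/S   >
        [2,3] "saw" : ((N\S)/S)/S
        [3,4] "with" : S
      [4,6] S   >
        [4,5] "gave" : S/PP
        [5,6] "a" : PP
    [6,7] "that" : N\(N\S)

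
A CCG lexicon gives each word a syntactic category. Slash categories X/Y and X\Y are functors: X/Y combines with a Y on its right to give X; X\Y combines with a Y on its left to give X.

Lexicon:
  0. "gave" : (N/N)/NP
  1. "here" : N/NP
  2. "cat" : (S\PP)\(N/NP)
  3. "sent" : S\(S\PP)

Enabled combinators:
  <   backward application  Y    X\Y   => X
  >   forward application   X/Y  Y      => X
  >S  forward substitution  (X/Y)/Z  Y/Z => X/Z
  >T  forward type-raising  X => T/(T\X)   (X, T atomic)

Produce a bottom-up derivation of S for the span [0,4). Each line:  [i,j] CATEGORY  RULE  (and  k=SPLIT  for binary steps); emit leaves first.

[0,4] S   <
  [0,3] S\PP   <
    [0,2] N/NP   >S
      [0,1] "gave" : (N/N)/NP
      [1,2] "here" : N/NP
    [2,3] "cat" : (S\PP)\(N/NP)
  [3,4] "sent" : S\(S\PP)

[0,1] (N/N)/NP  lex  "gave"
[1,2] N/NP  lex  "here"
[0,2] N/NP  >S  k=1
[2,3] (S\PP)\(N/NP)  lex  "cat"
[0,3] S\PP  <  k=2
[3,4] S\(S\PP)  lex  "sent"
[0,4] S  <  k=3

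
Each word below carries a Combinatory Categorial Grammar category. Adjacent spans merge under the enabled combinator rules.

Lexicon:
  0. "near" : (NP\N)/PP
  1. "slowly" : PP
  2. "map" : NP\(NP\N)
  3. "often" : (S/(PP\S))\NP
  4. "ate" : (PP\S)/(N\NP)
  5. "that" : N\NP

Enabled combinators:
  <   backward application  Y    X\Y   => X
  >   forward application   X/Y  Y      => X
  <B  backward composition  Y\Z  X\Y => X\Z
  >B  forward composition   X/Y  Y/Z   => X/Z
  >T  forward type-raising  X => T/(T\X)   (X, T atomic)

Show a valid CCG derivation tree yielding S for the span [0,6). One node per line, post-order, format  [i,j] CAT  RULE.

[0,6] S   >
  [0,4] S/(PP\S)   <
    [0,3] NP   <
      [0,2] NP\N   >
        [0,1] "near" : (NP\N)/PP
        [1,2] "slowly" : PP
      [2,3] "map" : NP\(NP\N)
    [3,4] "often" : (S/(PP\S))\NP
  [4,6] PP\S   >
    [4,5] "ate" : (PP\S)/(N\NP)
    [5,6] "that" : N\NP

[0,1] (NP\N)/PP  lex  "near"
[1,2] PP  lex  "slowly"
[0,2] NP\N  >  k=1
[2,3] NP\(NP\N)  lex  "map"
[0,3] NP  <  k=2
[3,4] (S/(PP\S))\NP  lex  "often"
[0,4] S/(PP\S)  <  k=3
[4,5] (PP\S)/(N\NP)  lex  "ate"
[5,6] N\NP  lex  "that"
[4,6] PP\S  >  k=5
[0,6] S  >  k=4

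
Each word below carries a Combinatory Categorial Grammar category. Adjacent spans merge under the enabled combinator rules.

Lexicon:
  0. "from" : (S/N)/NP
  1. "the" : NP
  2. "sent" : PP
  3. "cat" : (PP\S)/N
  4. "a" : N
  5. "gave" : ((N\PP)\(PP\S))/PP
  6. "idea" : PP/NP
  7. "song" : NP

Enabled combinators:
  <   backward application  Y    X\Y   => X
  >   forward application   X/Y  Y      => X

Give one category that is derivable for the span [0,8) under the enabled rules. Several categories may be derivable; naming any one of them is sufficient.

[0,8] S   >
  [0,2] S/N   >
    [0,1] "from" : (S/N)/NP
    [1,2] "the" : NP
  [2,8] N   <
    [2,3] "sent" : PP
    [3,8] N\PP   <
      [3,5] PP\S   >
        [3,4] "cat" : (PP\S)/N
        [4,5] "a" : N
      [5,8] (N\PP)\(PP\S)   >
        [5,6] "gave" : ((N\PP)\(PP\S))/PP
        [6,8] PP   >
          [6,7] "idea" : PP/NP
          [7,8] "song" : NP

S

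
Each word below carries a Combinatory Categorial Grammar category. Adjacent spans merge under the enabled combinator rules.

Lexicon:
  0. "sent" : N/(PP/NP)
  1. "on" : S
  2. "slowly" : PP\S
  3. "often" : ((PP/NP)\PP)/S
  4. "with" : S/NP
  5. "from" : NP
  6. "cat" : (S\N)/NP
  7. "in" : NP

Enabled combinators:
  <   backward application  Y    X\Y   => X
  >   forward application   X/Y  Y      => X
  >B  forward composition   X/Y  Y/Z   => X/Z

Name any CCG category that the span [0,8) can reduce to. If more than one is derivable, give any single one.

[0,8] S   <
  [0,6] N   >
    [0,1] "sent" : N/(PP/NP)
    [1,6] PP/NP   <
      [1,3] PP   <
        [1,2] "on" : S
        [2,3] "slowly" : PP\S
      [3,6] (PP/NP)\PP   >
        [3,4] "often" : ((PP/NP)\PP)/S
        [4,6] S   >
          [4,5] "with" : S/NP
          [5,6] "from" : NP
  [6,8] S\N   >
    [6,7] "cat" : (S\N)/NP
    [7,8] "in" : NP

S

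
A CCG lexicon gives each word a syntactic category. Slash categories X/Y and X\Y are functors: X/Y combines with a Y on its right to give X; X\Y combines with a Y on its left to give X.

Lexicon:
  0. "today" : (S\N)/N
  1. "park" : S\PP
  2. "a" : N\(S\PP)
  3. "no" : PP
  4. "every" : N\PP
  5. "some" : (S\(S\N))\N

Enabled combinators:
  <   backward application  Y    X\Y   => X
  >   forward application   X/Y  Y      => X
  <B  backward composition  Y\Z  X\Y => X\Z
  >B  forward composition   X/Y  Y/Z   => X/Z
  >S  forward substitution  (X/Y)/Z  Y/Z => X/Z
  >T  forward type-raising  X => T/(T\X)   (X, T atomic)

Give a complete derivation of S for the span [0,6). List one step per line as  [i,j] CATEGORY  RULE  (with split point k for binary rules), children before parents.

[0,1] (S\N)/N  lex  "today"
[1,2] S\PP  lex  "park"
[2,3] N\(S\PP)  lex  "a"
[1,3] N  <  k=2
[0,3] S\N  >  k=1
[3,4] PP  lex  "no"
[4,5] N\PP  lex  "every"
[3,5] N  <  k=4
[5,6] (S\(S\N))\N  lex  "some"
[3,6] S\(S\N)  <  k=5
[0,6] S  <  k=3

[0,6] S   <
  [0,3] S\N   >
    [0,1] "today" : (S\N)/N
    [1,3] N   <
      [1,2] "park" : S\PP
      [2,3] "a" : N\(S\PP)
  [3,6] S\(S\N)   <
    [3,5] N   <
      [3,4] "no" : PP
      [4,5] "every" : N\PP
    [5,6] "some" : (S\(S\N))\N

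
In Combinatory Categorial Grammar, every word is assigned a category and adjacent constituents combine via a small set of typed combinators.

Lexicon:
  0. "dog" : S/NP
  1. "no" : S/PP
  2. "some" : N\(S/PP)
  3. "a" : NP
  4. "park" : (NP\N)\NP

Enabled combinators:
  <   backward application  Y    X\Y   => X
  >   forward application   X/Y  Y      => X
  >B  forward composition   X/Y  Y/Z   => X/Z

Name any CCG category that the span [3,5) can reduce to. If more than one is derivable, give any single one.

NP\N

[0,5] S   >
  [0,1] "dog" : S/NP
  [1,5] NP   <
    [1,3] N   <
      [1,2] "no" : S/PP
      [2,3] "some" : N\(S/PP)
    [3,5] NP\N   <
      [3,4] "a" : NP
      [4,5] "park" : (NP\N)\NP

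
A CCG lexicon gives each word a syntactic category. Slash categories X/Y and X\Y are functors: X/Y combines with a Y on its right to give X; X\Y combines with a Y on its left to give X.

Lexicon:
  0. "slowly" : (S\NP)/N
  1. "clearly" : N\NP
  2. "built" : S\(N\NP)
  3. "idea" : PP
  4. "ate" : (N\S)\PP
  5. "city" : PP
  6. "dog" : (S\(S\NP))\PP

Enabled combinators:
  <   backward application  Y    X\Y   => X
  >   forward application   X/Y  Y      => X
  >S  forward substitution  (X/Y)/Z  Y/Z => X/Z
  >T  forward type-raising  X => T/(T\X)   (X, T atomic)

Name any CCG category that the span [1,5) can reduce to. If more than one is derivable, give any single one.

N

[0,7] S   <
  [0,5] S\NP   >
    [0,1] "slowly" : (S\NP)/N
    [1,5] N   <
      [1,3] S   <
        [1,2] "clearly" : N\NP
        [2,3] "built" : S\(N\NP)
      [3,5] N\S   <
        [3,4] "idea" : PP
        [4,5] "ate" : (N\S)\PP
  [5,7] S\(S\NP)   <
    [5,6] "city" : PP
    [6,7] "dog" : (S\(S\NP))\PP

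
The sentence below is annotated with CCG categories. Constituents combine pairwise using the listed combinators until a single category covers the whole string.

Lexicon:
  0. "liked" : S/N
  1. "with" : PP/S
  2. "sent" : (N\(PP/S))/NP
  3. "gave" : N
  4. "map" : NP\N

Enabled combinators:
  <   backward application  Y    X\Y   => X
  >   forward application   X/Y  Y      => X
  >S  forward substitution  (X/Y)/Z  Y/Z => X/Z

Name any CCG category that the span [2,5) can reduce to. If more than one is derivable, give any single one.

[0,5] S   >
  [0,1] "liked" : S/N
  [1,5] N   <
    [1,2] "with" : PP/S
    [2,5] N\(PP/S)   >
      [2,3] "sent" : (N\(PP/S))/NP
      [3,5] NP   <
        [3,4] "gave" : N
        [4,5] "map" : NP\N

N\(PP/S)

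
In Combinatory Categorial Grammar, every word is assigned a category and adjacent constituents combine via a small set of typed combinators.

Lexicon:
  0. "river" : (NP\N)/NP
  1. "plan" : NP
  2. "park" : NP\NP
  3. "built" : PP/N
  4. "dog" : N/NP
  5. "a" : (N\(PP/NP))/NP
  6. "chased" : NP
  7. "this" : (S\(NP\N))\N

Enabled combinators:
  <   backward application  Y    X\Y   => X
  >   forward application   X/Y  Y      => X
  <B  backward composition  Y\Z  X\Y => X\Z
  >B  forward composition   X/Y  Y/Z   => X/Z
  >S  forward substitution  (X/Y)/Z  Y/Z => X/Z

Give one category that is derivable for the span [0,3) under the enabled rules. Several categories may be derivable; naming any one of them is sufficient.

[0,8] S   <
  [0,3] NP\N   <B
    [0,2] NP\N   >
      [0,1] "river" : (NP\N)/NP
      [1,2] "plan" : NP
    [2,3] "park" : NP\NP
  [3,8] S\(NP\N)   <
    [3,7] N   <
      [3,5] PP/NP   >B
        [3,4] "built" : PP/N
        [4,5] "dog" : N/NP
      [5,7] N\(PP/NP)   >
        [5,6] "a" : (N\(PP/NP))/NP
        [6,7] "chased" : NP
    [7,8] "this" : (S\(NP\N))\N

NP\N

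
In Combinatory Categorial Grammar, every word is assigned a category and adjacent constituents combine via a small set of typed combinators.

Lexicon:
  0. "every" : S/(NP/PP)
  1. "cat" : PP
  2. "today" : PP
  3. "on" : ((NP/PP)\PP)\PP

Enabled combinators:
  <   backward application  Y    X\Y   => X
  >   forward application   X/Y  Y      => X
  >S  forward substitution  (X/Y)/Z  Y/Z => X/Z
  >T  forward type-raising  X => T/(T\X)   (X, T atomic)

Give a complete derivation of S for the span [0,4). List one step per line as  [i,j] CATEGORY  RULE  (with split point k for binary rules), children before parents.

[0,4] S   >
  [0,1] "every" : S/(NP/PP)
  [1,4] NP/PP   <
    [1,2] "cat" : PP
    [2,4] (NP/PP)\PP   <
      [2,3] "today" : PP
      [3,4] "on" : ((NP/PP)\PP)\PP

[0,1] S/(NP/PP)  lex  "every"
[1,2] PP  lex  "cat"
[2,3] PP  lex  "today"
[3,4] ((NP/PP)\PP)\PP  lex  "on"
[2,4] (NP/PP)\PP  <  k=3
[1,4] NP/PP  <  k=2
[0,4] S  >  k=1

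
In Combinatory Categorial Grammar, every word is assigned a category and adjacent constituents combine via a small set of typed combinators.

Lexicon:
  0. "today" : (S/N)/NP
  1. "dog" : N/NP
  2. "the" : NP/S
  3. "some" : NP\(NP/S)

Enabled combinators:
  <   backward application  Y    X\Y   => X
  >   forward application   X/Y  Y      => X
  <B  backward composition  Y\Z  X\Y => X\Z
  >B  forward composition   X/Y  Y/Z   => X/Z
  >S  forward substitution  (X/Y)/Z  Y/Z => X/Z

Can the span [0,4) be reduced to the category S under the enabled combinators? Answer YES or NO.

YES

[0,4] S   >
  [0,2] S/NP   >S
    [0,1] "today" : (S/N)/NP
    [1,2] "dog" : N/NP
  [2,4] NP   <
    [2,3] "the" : NP/S
    [3,4] "some" : NP\(NP/S)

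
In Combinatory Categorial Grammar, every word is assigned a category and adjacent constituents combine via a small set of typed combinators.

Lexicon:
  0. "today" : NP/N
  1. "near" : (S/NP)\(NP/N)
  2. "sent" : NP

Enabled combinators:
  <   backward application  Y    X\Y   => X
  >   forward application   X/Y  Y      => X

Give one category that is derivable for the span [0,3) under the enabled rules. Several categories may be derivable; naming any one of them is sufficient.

[0,3] S   >
  [0,2] S/NP   <
    [0,1] "today" : NP/N
    [1,2] "near" : (S/NP)\(NP/N)
  [2,3] "sent" : NP

S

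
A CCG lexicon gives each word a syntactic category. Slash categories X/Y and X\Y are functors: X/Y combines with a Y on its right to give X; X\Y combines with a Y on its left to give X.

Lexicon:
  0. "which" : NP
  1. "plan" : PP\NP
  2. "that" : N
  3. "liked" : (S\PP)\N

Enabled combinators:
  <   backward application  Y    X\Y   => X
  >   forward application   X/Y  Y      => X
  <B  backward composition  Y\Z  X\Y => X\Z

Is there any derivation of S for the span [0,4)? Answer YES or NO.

YES

[0,4] S   <
  [0,2] PP   <
    [0,1] "which" : NP
    [1,2] "plan" : PP\NP
  [2,4] S\PP   <
    [2,3] "that" : N
    [3,4] "liked" : (S\PP)\N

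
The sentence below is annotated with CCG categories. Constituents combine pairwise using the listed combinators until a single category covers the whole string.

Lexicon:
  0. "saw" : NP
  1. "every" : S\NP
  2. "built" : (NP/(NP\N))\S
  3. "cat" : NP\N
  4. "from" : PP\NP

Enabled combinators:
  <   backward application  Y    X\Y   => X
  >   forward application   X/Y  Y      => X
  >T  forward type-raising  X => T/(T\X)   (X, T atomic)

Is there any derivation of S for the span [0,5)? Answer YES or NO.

NO

NP S\NP (NP/(NP\N))\S NP\N PP\NP
CKY chart[0,5] = {N/(N\PP), NP/(NP\PP), PP, PP/(PP\PP), S/(S\PP)}; S ∉ chart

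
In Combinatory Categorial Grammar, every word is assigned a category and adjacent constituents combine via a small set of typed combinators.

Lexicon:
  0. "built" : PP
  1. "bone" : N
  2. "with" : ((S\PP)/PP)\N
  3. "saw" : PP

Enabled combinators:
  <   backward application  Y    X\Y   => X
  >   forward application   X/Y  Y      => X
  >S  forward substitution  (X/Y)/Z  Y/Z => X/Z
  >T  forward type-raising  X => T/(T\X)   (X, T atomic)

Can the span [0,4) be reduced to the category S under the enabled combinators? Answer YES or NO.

[0,4] S   <
  [0,1] "built" : PP
  [1,4] S\PP   >
    [1,3] (S\PP)/PP   <
      [1,2] "bone" : N
      [2,3] "with" : ((S\PP)/PP)\N
    [3,4] "saw" : PP

YES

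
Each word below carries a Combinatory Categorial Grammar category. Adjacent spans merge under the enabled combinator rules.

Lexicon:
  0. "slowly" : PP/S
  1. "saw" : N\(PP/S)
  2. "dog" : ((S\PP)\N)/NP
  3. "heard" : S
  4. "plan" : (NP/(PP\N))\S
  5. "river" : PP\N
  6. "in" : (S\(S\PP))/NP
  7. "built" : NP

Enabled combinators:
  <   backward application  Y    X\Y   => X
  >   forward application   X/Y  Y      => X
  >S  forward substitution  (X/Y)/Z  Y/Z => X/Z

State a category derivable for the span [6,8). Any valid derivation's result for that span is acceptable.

[0,8] S   <
  [0,6] S\PP   <
    [0,2] N   <
      [0,1] "slowly" : PP/S
      [1,2] "saw" : N\(PP/S)
    [2,6] (S\PP)\N   >
      [2,3] "dog" : ((S\PP)\N)/NP
      [3,6] NP   >
        [3,5] NP/(PP\N)   <
          [3,4] "heard" : S
          [4,5] "plan" : (NP/(PP\N))\S
        [5,6] "river" : PP\N
  [6,8] S\(S\PP)   >
    [6,7] "in" : (S\(S\PP))/NP
    [7,8] "built" : NP

S\(S\PP)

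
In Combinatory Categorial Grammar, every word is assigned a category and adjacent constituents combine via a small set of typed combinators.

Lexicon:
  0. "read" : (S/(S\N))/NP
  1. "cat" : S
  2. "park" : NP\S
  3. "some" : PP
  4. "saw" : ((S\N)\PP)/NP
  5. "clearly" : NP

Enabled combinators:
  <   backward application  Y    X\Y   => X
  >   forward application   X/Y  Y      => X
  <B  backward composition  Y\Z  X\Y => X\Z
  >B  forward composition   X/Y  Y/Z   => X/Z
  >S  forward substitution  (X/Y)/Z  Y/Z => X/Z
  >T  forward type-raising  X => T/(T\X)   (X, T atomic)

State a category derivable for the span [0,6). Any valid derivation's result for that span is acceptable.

[0,6] S   >
  [0,3] S/(S\N)   >
    [0,1] "read" : (S/(S\N))/NP
    [1,3] NP   >
      [1,2] NP/(NP\S)   >T
        [1,2] "cat" : S
      [2,3] "park" : NP\S
  [3,6] S\N   <
    [3,4] "some" : PP
    [4,6] (S\N)\PP   >
      [4,5] "saw" : ((S\N)\PP)/NP
      [5,6] "clearly" : NP

S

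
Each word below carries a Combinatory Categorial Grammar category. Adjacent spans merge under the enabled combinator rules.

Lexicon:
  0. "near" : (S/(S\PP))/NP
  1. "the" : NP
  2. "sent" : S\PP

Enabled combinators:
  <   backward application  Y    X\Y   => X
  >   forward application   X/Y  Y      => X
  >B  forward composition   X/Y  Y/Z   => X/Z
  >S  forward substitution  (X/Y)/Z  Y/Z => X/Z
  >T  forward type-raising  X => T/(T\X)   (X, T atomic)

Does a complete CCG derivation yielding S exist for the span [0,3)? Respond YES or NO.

[0,3] S   >
  [0,2] S/(S\PP)   >
    [0,1] "near" : (S/(S\PP))/NP
    [1,2] "the" : NP
  [2,3] "sent" : S\PP

YES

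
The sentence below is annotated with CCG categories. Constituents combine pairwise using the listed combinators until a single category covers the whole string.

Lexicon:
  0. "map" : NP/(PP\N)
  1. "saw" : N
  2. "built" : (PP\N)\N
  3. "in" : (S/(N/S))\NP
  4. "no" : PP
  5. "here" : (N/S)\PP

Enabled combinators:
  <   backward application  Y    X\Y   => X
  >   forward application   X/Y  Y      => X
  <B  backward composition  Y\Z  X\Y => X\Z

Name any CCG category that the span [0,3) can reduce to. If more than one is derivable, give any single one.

[0,6] S   >
  [0,4] S/(N/S)   <
    [0,3] NP   >
      [0,1] "map" : NP/(PP\N)
      [1,3] PP\N   <
        [1,2] "saw" : N
        [2,3] "built" : (PP\N)\N
    [3,4] "in" : (S/(N/S))\NP
  [4,6] N/S   <
    [4,5] "no" : PP
    [5,6] "here" : (N/S)\PP

NP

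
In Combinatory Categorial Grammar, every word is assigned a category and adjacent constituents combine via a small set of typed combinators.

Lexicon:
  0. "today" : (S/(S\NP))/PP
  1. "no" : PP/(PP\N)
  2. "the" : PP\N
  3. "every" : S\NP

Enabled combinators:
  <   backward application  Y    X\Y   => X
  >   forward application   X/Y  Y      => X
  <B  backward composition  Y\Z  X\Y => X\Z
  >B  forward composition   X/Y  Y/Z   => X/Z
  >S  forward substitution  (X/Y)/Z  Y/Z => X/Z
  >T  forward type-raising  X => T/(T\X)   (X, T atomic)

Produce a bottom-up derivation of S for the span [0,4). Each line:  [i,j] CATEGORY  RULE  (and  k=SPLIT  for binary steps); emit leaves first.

[0,1] (S/(S\NP))/PP  lex  "today"
[1,2] PP/(PP\N)  lex  "no"
[2,3] PP\N  lex  "the"
[1,3] PP  >  k=2
[0,3] S/(S\NP)  >  k=1
[3,4] S\NP  lex  "every"
[0,4] S  >  k=3

[0,4] S   >
  [0,3] S/(S\NP)   >
    [0,1] "today" : (S/(S\NP))/PP
    [1,3] PP   >
      [1,2] "no" : PP/(PP\N)
      [2,3] "the" : PP\N
  [3,4] "every" : S\NP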